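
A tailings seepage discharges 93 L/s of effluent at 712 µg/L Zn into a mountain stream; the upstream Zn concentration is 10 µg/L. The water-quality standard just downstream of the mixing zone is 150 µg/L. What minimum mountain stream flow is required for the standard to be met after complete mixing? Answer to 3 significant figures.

Set C_mix = 150: (Q·10.00 + 93.00·712.0) / (Q + 93.00) = 150
→ Q = 93.00·(712.0 − 150)/(150 − 10.00) = 373.3 L/s.

373 L/s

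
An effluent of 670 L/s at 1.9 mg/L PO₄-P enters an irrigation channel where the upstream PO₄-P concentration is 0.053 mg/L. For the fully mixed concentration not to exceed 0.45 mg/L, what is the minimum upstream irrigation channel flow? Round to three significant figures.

Set C_mix = 0.45: (Q·0.05300 + 670.0·1.900) / (Q + 670.0) = 0.45
→ Q = 670.0·(1.900 − 0.45)/(0.45 − 0.05300) = 2447 L/s.

2450 L/s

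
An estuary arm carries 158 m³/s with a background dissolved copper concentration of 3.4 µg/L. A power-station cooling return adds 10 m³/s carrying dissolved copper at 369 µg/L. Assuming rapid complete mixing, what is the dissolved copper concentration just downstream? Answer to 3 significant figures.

25.2 µg/L

After mixing, C = (158.0·3.400 + 10.00·369.0) / 168.0 = 4227/168.0 = 25.16 µg/L.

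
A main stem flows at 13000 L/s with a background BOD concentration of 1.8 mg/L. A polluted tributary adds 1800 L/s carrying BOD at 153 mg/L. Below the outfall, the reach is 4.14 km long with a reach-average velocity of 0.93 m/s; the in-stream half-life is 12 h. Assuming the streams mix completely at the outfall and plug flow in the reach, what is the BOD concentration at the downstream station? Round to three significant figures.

18.8 mg/L

After mixing, C = (13000·1.800 + 1800·153.0) / 14800 = 298800/14800 = 20.19 mg/L.
Travel time t = 4.14·1000 / 0.93 = 4452 s = 1.237 h.
Half-life 12 h → k = ln 2 / 12 = 0.05776 h⁻¹ = 1.386 d⁻¹.
First-order decay: C = 20.19·exp(−k·t) = 20.19·0.9311 = 18.80 mg/L.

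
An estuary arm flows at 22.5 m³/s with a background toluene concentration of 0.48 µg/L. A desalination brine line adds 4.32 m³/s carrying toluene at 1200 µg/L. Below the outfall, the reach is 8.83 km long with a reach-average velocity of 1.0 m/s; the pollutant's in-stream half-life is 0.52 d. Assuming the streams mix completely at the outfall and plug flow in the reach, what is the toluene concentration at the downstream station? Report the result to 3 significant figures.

169 µg/L

Conservation of mass: C = (22.50·0.4800 + 4.320·1200) / 26.82 = 5195/26.82 = 193.7 µg/L.
Travel time t = 8.83·1000 / 1.0 = 8830 s = 2.453 h.
Half-life 0.52 d → k = ln 2 / 0.52 = 1.333 d⁻¹.
Applying C = C₀e^(−kt): 193.7 × 0.8726 = 169.0 µg/L.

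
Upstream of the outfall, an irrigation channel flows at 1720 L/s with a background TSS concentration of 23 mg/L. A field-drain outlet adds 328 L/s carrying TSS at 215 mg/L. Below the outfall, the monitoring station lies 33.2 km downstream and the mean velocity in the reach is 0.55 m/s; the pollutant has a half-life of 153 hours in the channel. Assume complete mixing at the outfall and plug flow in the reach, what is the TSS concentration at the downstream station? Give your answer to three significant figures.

After mixing, C = (1720·23.00 + 328.0·215.0) / 2048 = 110100/2048 = 53.75 mg/L.
Travel time t = 33.2·1000 / 0.55 = 60360 s = 16.77 h.
Half-life 153 h → k = ln 2 / 153 = 0.004530 h⁻¹ = 0.1087 d⁻¹.
After decay, C = 53.75 × e^(−kt) = 53.75 × 0.9268 = 49.82 mg/L.

49.8 mg/L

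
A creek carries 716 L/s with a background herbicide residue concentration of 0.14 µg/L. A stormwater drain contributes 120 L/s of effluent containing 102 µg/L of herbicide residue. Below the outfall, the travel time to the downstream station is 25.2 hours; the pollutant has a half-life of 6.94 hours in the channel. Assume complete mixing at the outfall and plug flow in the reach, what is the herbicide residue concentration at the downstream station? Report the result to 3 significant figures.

Mass balance: C = (716.0·0.1400 + 120.0·102.0) / 836.0 = 12340/836.0 = 14.76 µg/L.
Half-life 6.94 h → k = ln 2 / 6.94 = 0.09988 h⁻¹ = 2.397 d⁻¹.
Applying C = C₀e^(−kt): 14.76 × 0.08071 = 1.191 µg/L.

1.19 µg/L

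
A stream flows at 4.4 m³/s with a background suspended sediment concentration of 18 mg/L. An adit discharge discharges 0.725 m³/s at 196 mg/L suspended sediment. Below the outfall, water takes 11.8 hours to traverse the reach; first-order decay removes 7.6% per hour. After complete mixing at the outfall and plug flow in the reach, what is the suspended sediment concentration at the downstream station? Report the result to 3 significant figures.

Mixed concentration C = ΣQC/ΣQ = (4.400·18.00 + 0.7250·196.0) / 5.125 = 221.3/5.125 = 43.18 mg/L.
7.6%/h lost → k = −ln(1 − 0.076) = 0.07904 h⁻¹.
Applying C = C₀e^(−kt): 43.18 × 0.3935 = 16.99 mg/L.

17.0 mg/L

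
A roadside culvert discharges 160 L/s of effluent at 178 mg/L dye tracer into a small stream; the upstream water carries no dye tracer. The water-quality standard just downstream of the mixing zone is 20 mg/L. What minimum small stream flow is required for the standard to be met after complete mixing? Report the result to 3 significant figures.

1260 L/s

Set C_mix = 20: (Q·0 + 160.0·178.0) / (Q + 160.0) = 20
→ Q = 160.0·(178.0 − 20)/(20 − 0) = 1264 L/s.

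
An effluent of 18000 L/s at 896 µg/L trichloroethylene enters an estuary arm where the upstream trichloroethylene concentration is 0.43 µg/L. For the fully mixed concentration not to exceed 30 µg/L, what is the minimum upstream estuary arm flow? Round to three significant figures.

Set C_mix = 30: (Q·0.4300 + 18000·896.0) / (Q + 18000) = 30
→ Q = 18000·(896.0 − 30)/(30 − 0.4300) = 527200 L/s.

527000 L/s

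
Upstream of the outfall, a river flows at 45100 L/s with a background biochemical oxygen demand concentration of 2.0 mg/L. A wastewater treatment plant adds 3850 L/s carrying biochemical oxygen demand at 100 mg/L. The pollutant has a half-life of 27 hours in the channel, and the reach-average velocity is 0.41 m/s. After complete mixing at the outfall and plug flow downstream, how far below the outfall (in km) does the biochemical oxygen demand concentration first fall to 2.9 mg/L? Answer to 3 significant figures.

Mass balance: C = (45100·2.000 + 3850·100.0) / 48950 = 475200/48950 = 9.708 mg/L.
Half-life 27 h → k = ln 2 / 27 = 0.02567 h⁻¹ = 0.6161 d⁻¹.
Set 9.708·exp(−k·t) = 2.9 → t = ln(9.708/2.9)/k = 169400 s = 47.06 h.
Distance = v·t = 0.41·169400 = 69470 m = 69.47 km.

69.5 km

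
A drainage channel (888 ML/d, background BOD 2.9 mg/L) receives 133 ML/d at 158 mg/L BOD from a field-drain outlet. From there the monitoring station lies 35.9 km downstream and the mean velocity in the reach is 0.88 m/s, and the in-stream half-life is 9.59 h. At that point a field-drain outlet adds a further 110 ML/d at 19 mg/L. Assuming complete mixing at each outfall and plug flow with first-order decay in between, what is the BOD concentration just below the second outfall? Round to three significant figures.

After mixing, C = (888.0·2.900 + 133.0·158.0) / 1021 = 23590/1021 = 23.10 mg/L; combined flow 1021 ML/d.
Travel time t = 35.9·1000 / 0.88 = 40800 s = 11.33 h.
Half-life 9.59 h → k = ln 2 / 9.59 = 0.07228 h⁻¹ = 1.735 d⁻¹.
Applying C = C₀e^(−kt): 23.10 × 0.4408 = 10.19 mg/L.
At the second outfall, C = (1021·10.19 + 110.0·19.00) / (1021 + 110.0) = 11.04 mg/L.

11.0 mg/L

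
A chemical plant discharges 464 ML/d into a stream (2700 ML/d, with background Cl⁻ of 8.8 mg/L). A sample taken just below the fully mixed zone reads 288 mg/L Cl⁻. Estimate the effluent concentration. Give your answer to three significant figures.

Mass balance: 2700·8.800 + 464.0·Cₑ = 3164·288.0
→ Cₑ = (3164·288.0 − 2700·8.800) / 464.0 = 1913 mg/L.

1910 mg/L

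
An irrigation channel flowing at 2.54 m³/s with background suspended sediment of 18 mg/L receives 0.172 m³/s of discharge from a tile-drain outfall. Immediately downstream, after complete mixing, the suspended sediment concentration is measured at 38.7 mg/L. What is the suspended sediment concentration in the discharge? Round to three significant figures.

344 mg/L

Mass balance: 2.540·18.00 + 0.1720·Cₑ = 2.712·38.70
→ Cₑ = (2.712·38.70 − 2.540·18.00) / 0.1720 = 344.4 mg/L.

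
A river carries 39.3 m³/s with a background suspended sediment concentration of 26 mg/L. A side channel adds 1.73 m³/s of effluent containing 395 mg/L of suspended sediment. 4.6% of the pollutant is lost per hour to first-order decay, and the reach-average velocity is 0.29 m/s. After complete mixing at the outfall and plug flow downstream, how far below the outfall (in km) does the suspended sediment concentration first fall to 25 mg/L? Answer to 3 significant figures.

After mixing, C = (39.30·26.00 + 1.730·395.0) / 41.03 = 1705/41.03 = 41.56 mg/L.
4.6%/h lost → k = −ln(1 − 0.046) = 0.04709 h⁻¹.
Set 41.56·exp(−k·t) = 25 → t = ln(41.56/25)/k = 38850 s = 10.79 h.
Distance = v·t = 0.29·38850 = 11270 m = 11.27 km.

11.3 km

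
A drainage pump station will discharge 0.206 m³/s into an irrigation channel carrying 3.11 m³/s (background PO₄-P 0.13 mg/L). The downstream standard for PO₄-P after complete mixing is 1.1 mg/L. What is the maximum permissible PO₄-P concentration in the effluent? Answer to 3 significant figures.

At the limit, (Qr·Cr + Qe·Cₑ)/(Qr + Qe) = 1.1:
Cₑ = (3.316·1.1 − 3.110·0.1300) / 0.2060 = 15.74 mg/L.

15.7 mg/L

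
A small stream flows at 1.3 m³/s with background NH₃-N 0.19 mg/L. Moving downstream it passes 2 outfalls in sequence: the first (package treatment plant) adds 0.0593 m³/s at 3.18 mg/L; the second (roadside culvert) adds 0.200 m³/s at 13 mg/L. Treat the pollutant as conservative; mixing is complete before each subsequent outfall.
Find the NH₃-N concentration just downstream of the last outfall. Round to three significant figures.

1.95 mg/L

After outfall 1: Q = 1.300 + 0.05930 = 1.359 m³/s; C = (1.300·0.1900 + 0.05930·3.180)/1.359 = 0.3204 mg/L.
After outfall 2: Q = 1.359 + 0.2000 = 1.559 m³/s; C = (1.359·0.3204 + 0.2000·13.00)/1.559 = 1.947 mg/L.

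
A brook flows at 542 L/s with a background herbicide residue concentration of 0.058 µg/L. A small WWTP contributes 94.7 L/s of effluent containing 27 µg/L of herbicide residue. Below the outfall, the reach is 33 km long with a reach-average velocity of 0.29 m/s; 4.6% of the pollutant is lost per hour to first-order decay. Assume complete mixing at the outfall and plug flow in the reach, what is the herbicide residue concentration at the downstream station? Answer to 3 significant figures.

0.918 µg/L

Flow-weighted average: C = (542.0·0.05800 + 94.70·27.00) / 636.7 = 2588/636.7 = 4.065 µg/L.
Travel time t = 33·1000 / 0.29 = 113800 s = 31.61 h.
4.6%/h lost → k = −ln(1 − 0.046) = 0.04709 h⁻¹.
Applying C = C₀e^(−kt): 4.065 × 0.2257 = 0.9175 µg/L.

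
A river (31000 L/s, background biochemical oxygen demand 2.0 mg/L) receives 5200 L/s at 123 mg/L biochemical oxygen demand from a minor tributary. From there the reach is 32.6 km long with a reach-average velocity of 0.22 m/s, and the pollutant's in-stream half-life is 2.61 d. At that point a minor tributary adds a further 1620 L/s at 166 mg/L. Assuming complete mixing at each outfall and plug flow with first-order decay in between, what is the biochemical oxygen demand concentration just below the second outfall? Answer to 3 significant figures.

18.9 mg/L

Mass balance: C = (31000·2.000 + 5200·123.0) / 36200 = 701600/36200 = 19.38 mg/L; combined flow 36200 L/s.
Travel time t = 32.6·1000 / 0.22 = 148200 s = 41.16 h.
Half-life 2.61 d → k = ln 2 / 2.61 = 0.2656 d⁻¹.
Decay over the reach: 19.38·exp(−kt) = 19.38·0.6341 = 12.29 mg/L.
At the second outfall, C = (36200·12.29 + 1620·166.0) / (36200 + 1620) = 18.87 mg/L.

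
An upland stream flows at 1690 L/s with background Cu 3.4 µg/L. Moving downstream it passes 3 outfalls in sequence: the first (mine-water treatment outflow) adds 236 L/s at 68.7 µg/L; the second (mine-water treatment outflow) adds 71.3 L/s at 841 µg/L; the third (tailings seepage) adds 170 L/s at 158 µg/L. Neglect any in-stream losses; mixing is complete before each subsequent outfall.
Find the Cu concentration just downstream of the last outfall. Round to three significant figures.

Outfall 1: combined Q = 1926 L/s; C = (1690·3.400 + 236.0·68.70)/1926 = 11.40 µg/L.
Outfall 2: combined Q = 1997 L/s; C = (1926·11.40 + 71.30·841.0)/1997 = 41.02 µg/L.
Outfall 3: combined Q = 2167 L/s; C = (1997·41.02 + 170.0·158.0)/2167 = 50.19 µg/L.

50.2 µg/L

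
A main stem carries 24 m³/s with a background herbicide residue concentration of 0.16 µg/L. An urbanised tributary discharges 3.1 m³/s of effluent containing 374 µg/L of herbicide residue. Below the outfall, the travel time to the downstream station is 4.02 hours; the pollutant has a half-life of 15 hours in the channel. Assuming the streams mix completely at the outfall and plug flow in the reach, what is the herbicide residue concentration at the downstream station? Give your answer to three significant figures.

35.6 µg/L

After mixing, C = (24.00·0.1600 + 3.100·374.0) / 27.10 = 1163/27.10 = 42.92 µg/L.
Half-life 15 h → k = ln 2 / 15 = 0.04621 h⁻¹ = 1.109 d⁻¹.
Applying C = C₀e^(−kt): 42.92 × 0.8305 = 35.65 µg/L.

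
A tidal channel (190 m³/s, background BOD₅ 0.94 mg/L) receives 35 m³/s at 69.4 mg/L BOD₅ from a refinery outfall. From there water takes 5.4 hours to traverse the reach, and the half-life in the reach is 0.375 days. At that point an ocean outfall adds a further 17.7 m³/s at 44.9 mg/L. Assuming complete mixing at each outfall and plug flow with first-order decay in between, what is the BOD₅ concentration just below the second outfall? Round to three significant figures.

After mixing, C = (190.0·0.9400 + 35.00·69.40) / 225.0 = 2608/225.0 = 11.59 mg/L; combined flow 225.0 m³/s.
Half-life 0.375 d → k = ln 2 / 0.375 = 1.848 d⁻¹.
First-order decay: C = 11.59·exp(−k·t) = 11.59·0.6598 = 7.646 mg/L.
At the second outfall, C = (225.0·7.646 + 17.70·44.90) / (225.0 + 17.70) = 10.36 mg/L.

10.4 mg/L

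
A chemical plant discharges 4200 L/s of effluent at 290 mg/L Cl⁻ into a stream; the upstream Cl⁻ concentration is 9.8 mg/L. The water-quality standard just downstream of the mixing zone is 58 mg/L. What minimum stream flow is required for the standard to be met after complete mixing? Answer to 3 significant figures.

Set C_mix = 58: (Q·9.800 + 4200·290.0) / (Q + 4200) = 58
→ Q = 4200·(290.0 − 58)/(58 − 9.800) = 20220 L/s.

20200 L/s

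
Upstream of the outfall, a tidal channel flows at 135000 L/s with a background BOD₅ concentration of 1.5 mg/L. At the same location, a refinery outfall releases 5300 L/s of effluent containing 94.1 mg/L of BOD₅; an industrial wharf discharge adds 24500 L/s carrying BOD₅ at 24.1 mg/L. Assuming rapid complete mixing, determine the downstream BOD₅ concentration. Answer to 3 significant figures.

7.84 mg/L

Flow-weighted average: C = (135000·1.500 + 5300·94.10 + 24500·24.10) / 164800 = 1292000/164800 = 7.838 mg/L.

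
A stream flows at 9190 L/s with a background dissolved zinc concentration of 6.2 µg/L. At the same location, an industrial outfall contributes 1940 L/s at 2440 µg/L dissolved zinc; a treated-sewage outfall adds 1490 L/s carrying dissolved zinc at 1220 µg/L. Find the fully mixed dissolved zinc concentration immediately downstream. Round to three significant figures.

Flow-weighted average: C = (9190·6.200 + 1940·2440 + 1490·1220) / 12620 = 6608000/12620 = 523.6 µg/L.

524 µg/L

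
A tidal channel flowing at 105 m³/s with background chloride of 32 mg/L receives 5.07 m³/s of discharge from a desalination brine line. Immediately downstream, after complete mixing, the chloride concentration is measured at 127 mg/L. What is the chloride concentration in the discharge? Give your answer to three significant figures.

2090 mg/L

Mass balance: 105.0·32.00 + 5.070·Cₑ = 110.1·127.0
→ Cₑ = (110.1·127.0 − 105.0·32.00) / 5.070 = 2094 mg/L.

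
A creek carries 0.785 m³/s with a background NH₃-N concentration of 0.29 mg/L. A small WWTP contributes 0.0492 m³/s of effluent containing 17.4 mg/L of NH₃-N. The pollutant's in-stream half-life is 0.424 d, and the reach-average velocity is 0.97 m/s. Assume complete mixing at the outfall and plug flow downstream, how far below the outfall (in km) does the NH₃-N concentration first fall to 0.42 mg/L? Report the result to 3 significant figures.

Mass balance: C = (0.7850·0.2900 + 0.04920·17.40) / 0.8342 = 1.084/0.8342 = 1.299 mg/L.
Half-life 0.424 d → k = ln 2 / 0.424 = 1.635 d⁻¹.
Set 1.299·exp(−k·t) = 0.42 → t = ln(1.299/0.42)/k = 59680 s = 16.58 h.
Distance = v·t = 0.97·59680 = 57890 m = 57.89 km.

57.9 km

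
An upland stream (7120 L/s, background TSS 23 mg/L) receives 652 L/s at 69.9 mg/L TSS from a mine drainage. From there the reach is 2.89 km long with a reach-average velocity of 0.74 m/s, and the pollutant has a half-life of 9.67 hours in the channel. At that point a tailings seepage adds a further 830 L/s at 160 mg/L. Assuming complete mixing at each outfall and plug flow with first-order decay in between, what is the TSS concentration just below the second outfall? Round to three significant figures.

Flow-weighted average: C = (7120·23.00 + 652.0·69.90) / 7772 = 209300/7772 = 26.93 mg/L; combined flow 7772 L/s.
Travel time t = 2.89·1000 / 0.74 = 3905 s = 1.085 h.
Half-life 9.67 h → k = ln 2 / 9.67 = 0.07168 h⁻¹ = 1.720 d⁻¹.
Decay over the reach: 26.93·exp(−kt) = 26.93·0.9252 = 24.92 mg/L.
Second outfall: C = (7772·24.92 + 830.0·160.0)/8602 = 37.95 mg/L.

38.0 mg/L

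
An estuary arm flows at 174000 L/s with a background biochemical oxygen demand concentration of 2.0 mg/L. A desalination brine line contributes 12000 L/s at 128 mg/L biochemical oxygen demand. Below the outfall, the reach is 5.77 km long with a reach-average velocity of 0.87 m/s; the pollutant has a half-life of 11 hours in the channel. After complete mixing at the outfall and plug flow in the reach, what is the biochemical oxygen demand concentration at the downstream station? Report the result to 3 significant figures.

9.02 mg/L

Flow-weighted average: C = (174000·2.000 + 12000·128.0) / 186000 = 1884000/186000 = 10.13 mg/L.
Travel time t = 5.77·1000 / 0.87 = 6632 s = 1.842 h.
Half-life 11 h → k = ln 2 / 11 = 0.06301 h⁻¹ = 1.512 d⁻¹.
Decay over the reach: 10.13·exp(−kt) = 10.13·0.8904 = 9.019 mg/L.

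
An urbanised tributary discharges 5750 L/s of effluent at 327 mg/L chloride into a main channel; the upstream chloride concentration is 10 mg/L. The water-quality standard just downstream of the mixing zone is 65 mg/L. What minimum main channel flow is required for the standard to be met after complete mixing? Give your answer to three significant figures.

27400 L/s

Set C_mix = 65: (Q·10.00 + 5750·327.0) / (Q + 5750) = 65
→ Q = 5750·(327.0 − 65)/(65 − 10.00) = 27390 L/s.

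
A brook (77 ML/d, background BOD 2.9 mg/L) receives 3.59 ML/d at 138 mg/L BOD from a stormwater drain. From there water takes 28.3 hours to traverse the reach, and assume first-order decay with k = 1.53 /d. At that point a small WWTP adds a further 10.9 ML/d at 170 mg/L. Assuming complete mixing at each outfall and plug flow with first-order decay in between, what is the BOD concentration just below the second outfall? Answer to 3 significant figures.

21.5 mg/L

After mixing, C = (77.00·2.900 + 3.590·138.0) / 80.59 = 718.7/80.59 = 8.918 mg/L; combined flow 80.59 ML/d.
After decay, C = 8.918 × e^(−kt) = 8.918 × 0.1646 = 1.468 mg/L.
Second outfall: C = (80.59·1.468 + 10.90·170.0)/91.49 = 21.55 mg/L.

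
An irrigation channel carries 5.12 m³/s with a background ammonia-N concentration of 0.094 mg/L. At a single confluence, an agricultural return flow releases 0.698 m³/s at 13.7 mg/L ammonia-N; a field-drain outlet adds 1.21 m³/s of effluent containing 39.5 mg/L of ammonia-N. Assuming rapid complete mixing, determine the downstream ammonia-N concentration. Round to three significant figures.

After mixing, C = (5.120·0.09400 + 0.6980·13.70 + 1.210·39.50) / 7.028 = 57.84/7.028 = 8.230 mg/L.

8.23 mg/L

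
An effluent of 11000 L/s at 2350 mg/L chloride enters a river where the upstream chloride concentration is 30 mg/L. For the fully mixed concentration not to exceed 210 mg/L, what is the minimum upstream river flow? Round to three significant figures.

Set C_mix = 210: (Q·30.00 + 11000·2350) / (Q + 11000) = 210
→ Q = 11000·(2350 − 210)/(210 − 30.00) = 130800 L/s.

131000 L/s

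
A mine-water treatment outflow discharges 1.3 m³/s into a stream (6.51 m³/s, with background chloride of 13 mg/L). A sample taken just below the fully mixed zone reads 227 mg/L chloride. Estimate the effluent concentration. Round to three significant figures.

1300 mg/L

Mass balance: 6.510·13.00 + 1.300·Cₑ = 7.810·227.0
→ Cₑ = (7.810·227.0 − 6.510·13.00) / 1.300 = 1299 mg/L.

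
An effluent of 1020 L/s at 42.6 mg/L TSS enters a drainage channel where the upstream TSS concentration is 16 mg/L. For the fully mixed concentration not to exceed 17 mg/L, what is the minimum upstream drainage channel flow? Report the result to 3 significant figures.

26100 L/s

Set C_mix = 17: (Q·16.00 + 1020·42.60) / (Q + 1020) = 17
→ Q = 1020·(42.60 − 17)/(17 − 16.00) = 26110 L/s.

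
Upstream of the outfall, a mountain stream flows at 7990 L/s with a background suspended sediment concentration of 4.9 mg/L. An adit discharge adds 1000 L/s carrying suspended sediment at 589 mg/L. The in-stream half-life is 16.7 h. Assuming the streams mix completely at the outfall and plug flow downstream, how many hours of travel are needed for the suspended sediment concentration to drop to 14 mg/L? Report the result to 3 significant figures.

Mixed concentration C = ΣQC/ΣQ = (7990·4.900 + 1000·589.0) / 8990 = 628200/8990 = 69.87 mg/L.
Half-life 16.7 h → k = ln 2 / 16.7 = 0.04151 h⁻¹ = 0.9961 d⁻¹.
69.87·exp(−k·t) = 14 → t = ln(69.87/14)/k = 139400 s = 38.73 h.

38.7 h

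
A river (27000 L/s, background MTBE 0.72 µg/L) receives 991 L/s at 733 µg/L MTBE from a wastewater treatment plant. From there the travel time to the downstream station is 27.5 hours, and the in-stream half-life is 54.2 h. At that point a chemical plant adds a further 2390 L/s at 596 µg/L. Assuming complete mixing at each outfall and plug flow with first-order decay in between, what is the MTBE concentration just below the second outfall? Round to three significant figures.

64.2 µg/L

After mixing, C = (27000·0.7200 + 991.0·733.0) / 27990 = 745800/27990 = 26.65 µg/L; combined flow 27990 L/s.
Half-life 54.2 h → k = ln 2 / 54.2 = 0.01279 h⁻¹ = 0.3069 d⁻¹.
Applying C = C₀e^(−kt): 26.65 × 0.7035 = 18.75 µg/L.
Second outfall: C = (27990·18.75 + 2390·596.0)/30380 = 64.16 µg/L.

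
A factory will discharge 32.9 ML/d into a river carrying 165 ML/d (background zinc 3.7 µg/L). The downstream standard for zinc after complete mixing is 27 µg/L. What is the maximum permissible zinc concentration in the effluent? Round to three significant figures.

At the limit, (Qr·Cr + Qe·Cₑ)/(Qr + Qe) = 27:
Cₑ = (197.9·27 − 165.0·3.700) / 32.90 = 143.9 µg/L.

144 µg/L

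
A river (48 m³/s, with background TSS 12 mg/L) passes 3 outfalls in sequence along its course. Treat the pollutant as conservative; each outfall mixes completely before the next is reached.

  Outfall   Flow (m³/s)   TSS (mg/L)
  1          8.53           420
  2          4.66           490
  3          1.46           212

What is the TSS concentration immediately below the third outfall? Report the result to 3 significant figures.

After outfall 1: Q = 48.00 + 8.530 = 56.53 m³/s; C = (48.00·12.00 + 8.530·420.0)/56.53 = 73.56 mg/L.
After outfall 2: Q = 56.53 + 4.660 = 61.19 m³/s; C = (56.53·73.56 + 4.660·490.0)/61.19 = 105.3 mg/L.
After outfall 3: Q = 61.19 + 1.460 = 62.65 m³/s; C = (61.19·105.3 + 1.460·212.0)/62.65 = 107.8 mg/L.

108 mg/L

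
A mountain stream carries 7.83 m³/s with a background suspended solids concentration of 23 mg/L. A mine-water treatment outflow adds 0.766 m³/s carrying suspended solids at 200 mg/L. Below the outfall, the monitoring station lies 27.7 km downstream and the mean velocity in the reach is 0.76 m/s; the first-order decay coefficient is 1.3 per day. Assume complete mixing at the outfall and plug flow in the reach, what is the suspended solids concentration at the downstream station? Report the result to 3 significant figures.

22.4 mg/L

Conservation of mass: C = (7.830·23.00 + 0.7660·200.0) / 8.596 = 333.3/8.596 = 38.77 mg/L.
Travel time t = 27.7·1000 / 0.76 = 36450 s = 10.12 h.
Decay over the reach: 38.77·exp(−kt) = 38.77·0.5779 = 22.41 mg/L.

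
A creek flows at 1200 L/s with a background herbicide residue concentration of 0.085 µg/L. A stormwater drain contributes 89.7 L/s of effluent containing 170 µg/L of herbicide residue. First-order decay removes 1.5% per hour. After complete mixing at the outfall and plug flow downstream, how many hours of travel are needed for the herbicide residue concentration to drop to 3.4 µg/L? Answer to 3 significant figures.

Mass balance: C = (1200·0.08500 + 89.70·170.0) / 1290 = 15350/1290 = 11.90 µg/L.
1.5%/h lost → k = −ln(1 − 0.015) = 0.01511 h⁻¹.
11.90·exp(−k·t) = 3.4 → t = ln(11.90/3.4)/k = 298500 s = 82.90 h.

82.9 h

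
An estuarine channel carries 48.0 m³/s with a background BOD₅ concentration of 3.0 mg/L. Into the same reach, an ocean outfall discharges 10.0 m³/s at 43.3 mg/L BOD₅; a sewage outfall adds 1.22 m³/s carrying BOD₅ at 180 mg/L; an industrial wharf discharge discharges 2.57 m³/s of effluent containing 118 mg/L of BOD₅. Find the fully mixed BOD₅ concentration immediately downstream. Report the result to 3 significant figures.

17.8 mg/L

Conservation of mass: C = (48.00·3.000 + 10.00·43.30 + 1.220·180.0 + 2.570·118.0) / 61.79 = 1100/61.79 = 17.80 mg/L.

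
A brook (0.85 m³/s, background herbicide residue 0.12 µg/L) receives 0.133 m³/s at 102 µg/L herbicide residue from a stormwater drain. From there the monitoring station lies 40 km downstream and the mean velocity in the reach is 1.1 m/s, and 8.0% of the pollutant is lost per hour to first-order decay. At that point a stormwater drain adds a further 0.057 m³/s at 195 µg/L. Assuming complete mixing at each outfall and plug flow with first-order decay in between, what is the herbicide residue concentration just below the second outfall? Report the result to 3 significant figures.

Mass balance: C = (0.8500·0.1200 + 0.1330·102.0) / 0.9830 = 13.67/0.9830 = 13.90 µg/L; combined flow 0.9830 m³/s.
Travel time t = 40·1000 / 1.1 = 36360 s = 10.10 h.
8.0%/h lost → k = −ln(1 − 0.08) = 0.08338 h⁻¹.
After decay, C = 13.90 × e^(−kt) = 13.90 × 0.4307 = 5.989 µg/L.
At the second outfall, C = (0.9830·5.989 + 0.05700·195.0) / (0.9830 + 0.05700) = 16.35 µg/L.

16.3 µg/L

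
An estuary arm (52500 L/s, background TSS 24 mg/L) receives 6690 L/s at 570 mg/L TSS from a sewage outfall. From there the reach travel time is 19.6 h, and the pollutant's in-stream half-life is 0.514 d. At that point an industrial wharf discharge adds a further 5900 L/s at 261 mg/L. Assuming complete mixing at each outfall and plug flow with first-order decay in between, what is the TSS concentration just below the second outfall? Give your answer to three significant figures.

49.6 mg/L

Mass balance: C = (52500·24.00 + 6690·570.0) / 59190 = 5073000/59190 = 85.71 mg/L; combined flow 59190 L/s.
Half-life 0.514 d → k = ln 2 / 0.514 = 1.349 d⁻¹.
Applying C = C₀e^(−kt): 85.71 × 0.3324 = 28.49 mg/L.
At the second outfall, C = (59190·28.49 + 5900·261.0) / (59190 + 5900) = 49.57 mg/L.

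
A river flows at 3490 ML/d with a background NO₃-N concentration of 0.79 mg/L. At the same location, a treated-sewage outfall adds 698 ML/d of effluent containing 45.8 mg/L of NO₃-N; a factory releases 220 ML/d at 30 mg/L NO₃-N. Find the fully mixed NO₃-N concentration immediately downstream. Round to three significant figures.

Flow-weighted average: C = (3490·0.7900 + 698.0·45.80 + 220.0·30.00) / 4408 = 41330/4408 = 9.375 mg/L.

9.38 mg/L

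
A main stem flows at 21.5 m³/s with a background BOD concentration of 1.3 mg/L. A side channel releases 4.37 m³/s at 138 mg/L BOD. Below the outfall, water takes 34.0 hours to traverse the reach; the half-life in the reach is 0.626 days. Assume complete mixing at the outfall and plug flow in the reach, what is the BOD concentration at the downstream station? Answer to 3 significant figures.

Mass balance: C = (21.50·1.300 + 4.370·138.0) / 25.87 = 631.0/25.87 = 24.39 mg/L.
Half-life 0.626 d → k = ln 2 / 0.626 = 1.107 d⁻¹.
First-order decay: C = 24.39·exp(−k·t) = 24.39·0.2083 = 5.082 mg/L.

5.08 mg/L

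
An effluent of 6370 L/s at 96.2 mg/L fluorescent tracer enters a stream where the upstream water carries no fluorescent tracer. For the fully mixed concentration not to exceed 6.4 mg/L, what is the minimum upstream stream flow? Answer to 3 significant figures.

89400 L/s

Set C_mix = 6.4: (Q·0 + 6370·96.20) / (Q + 6370) = 6.4
→ Q = 6370·(96.20 − 6.4)/(6.4 − 0) = 89380 L/s.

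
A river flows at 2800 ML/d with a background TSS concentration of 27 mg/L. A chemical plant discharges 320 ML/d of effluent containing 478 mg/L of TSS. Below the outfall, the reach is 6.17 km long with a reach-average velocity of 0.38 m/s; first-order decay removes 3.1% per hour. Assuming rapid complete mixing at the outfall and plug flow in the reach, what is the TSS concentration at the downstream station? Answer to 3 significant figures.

After mixing, C = (2800·27.00 + 320.0·478.0) / 3120 = 228600/3120 = 73.26 mg/L.
Travel time t = 6.17·1000 / 0.38 = 16240 s = 4.510 h.
3.1%/h lost → k = −ln(1 − 0.031) = 0.03149 h⁻¹.
After decay, C = 73.26 × e^(−kt) = 73.26 × 0.8676 = 63.56 mg/L.

63.6 mg/L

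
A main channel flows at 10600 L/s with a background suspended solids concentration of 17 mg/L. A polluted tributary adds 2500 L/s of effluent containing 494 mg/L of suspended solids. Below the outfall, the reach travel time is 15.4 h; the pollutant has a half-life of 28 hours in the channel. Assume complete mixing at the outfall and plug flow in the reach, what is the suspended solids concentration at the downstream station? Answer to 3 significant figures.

Conservation of mass: C = (10600·17.00 + 2500·494.0) / 13100 = 1415000/13100 = 108.0 mg/L.
Half-life 28 h → k = ln 2 / 28 = 0.02476 h⁻¹ = 0.5941 d⁻¹.
First-order decay: C = 108.0·exp(−k·t) = 108.0·0.6830 = 73.79 mg/L.

73.8 mg/L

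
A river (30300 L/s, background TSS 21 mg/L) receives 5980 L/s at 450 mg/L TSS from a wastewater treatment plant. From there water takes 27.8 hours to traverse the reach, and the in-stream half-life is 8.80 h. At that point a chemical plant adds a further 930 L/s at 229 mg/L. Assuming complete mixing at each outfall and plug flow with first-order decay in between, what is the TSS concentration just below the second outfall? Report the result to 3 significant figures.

After mixing, C = (30300·21.00 + 5980·450.0) / 36280 = 3327000/36280 = 91.71 mg/L; combined flow 36280 L/s.
Half-life 8.80 h → k = ln 2 / 8.80 = 0.07877 h⁻¹ = 1.890 d⁻¹.
Applying C = C₀e^(−kt): 91.71 × 0.1119 = 10.27 mg/L.
At the second outfall, C = (36280·10.27 + 930.0·229.0) / (36280 + 930.0) = 15.73 mg/L.

15.7 mg/L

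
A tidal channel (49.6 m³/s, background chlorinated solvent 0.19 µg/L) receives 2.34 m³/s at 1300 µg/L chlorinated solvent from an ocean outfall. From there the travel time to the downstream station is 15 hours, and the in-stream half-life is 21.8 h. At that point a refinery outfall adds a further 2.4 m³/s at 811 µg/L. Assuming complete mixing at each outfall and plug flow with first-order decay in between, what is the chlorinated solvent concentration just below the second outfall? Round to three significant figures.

70.7 µg/L

Mass balance: C = (49.60·0.1900 + 2.340·1300) / 51.94 = 3051/51.94 = 58.75 µg/L; combined flow 51.94 m³/s.
Half-life 21.8 h → k = ln 2 / 21.8 = 0.03180 h⁻¹ = 0.7631 d⁻¹.
First-order decay: C = 58.75·exp(−k·t) = 58.75·0.6207 = 36.46 µg/L.
At the second outfall, C = (51.94·36.46 + 2.400·811.0) / (51.94 + 2.400) = 70.67 µg/L.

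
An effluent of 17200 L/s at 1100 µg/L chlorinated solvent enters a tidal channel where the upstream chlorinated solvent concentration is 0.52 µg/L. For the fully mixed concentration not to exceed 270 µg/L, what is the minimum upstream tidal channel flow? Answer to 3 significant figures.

53000 L/s

Set C_mix = 270: (Q·0.5200 + 17200·1100) / (Q + 17200) = 270
→ Q = 17200·(1100 − 270)/(270 − 0.5200) = 52980 L/s.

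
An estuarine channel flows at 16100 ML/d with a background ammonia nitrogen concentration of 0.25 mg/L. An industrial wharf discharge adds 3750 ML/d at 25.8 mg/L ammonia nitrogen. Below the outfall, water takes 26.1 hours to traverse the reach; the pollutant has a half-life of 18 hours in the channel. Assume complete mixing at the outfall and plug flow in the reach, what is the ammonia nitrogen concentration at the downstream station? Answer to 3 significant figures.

Mixed concentration C = ΣQC/ΣQ = (16100·0.2500 + 3750·25.80) / 19850 = 100800/19850 = 5.077 mg/L.
Half-life 18 h → k = ln 2 / 18 = 0.03851 h⁻¹ = 0.9242 d⁻¹.
After decay, C = 5.077 × e^(−kt) = 5.077 × 0.3660 = 1.858 mg/L.

1.86 mg/L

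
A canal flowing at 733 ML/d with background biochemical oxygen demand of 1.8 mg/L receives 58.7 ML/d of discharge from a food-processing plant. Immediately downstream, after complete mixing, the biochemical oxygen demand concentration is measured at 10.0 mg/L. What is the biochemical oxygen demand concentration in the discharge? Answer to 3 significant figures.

Mass balance: 733.0·1.800 + 58.70·Cₑ = 791.7·10.00
→ Cₑ = (791.7·10.00 − 733.0·1.800) / 58.70 = 112.4 mg/L.

112 mg/L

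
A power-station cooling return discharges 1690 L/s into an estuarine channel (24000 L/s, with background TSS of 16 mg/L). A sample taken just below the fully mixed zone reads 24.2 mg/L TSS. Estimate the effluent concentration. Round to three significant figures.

Mass balance: 24000·16.00 + 1690·Cₑ = 25690·24.20
→ Cₑ = (25690·24.20 − 24000·16.00) / 1690 = 140.6 mg/L.

141 mg/L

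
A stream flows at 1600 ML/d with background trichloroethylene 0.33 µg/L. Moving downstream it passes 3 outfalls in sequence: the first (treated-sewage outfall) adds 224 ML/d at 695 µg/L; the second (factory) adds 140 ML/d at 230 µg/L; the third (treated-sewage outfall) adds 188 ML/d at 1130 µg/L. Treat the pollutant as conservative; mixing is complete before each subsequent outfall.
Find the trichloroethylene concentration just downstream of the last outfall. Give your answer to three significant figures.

Below outfall 1: Q → 1824 ML/d, C = (1600·0.3300 + 224.0·695.0)/1824 = 85.64 µg/L.
Below outfall 2: Q → 1964 ML/d, C = (1824·85.64 + 140.0·230.0)/1964 = 95.93 µg/L.
Below outfall 3: Q → 2152 ML/d, C = (1964·95.93 + 188.0·1130)/2152 = 186.3 µg/L.

186 µg/L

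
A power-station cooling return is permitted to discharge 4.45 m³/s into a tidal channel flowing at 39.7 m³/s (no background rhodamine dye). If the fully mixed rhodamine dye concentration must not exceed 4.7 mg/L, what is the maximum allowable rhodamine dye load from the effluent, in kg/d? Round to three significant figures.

17900 kg/d

Mass balance at the limit: 39.70·0 + 4.450·Cₑ = 44.15·4.7 → Cₑ = 46.63 mg/L.
Load = 4.450 m³/s × 46.63 g/m³ × 86 400 s/d = 17930 kg/d.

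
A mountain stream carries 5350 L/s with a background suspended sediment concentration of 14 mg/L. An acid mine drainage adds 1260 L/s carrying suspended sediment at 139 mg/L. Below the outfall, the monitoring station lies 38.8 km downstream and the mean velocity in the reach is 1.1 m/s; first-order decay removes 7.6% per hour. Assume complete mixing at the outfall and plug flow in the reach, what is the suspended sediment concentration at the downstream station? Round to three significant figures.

Mass balance: C = (5350·14.00 + 1260·139.0) / 6610 = 250000/6610 = 37.83 mg/L.
Travel time t = 38.8·1000 / 1.1 = 35270 s = 9.798 h.
7.6%/h lost → k = −ln(1 − 0.076) = 0.07904 h⁻¹.
First-order decay: C = 37.83·exp(−k·t) = 37.83·0.4610 = 17.44 mg/L.

17.4 mg/L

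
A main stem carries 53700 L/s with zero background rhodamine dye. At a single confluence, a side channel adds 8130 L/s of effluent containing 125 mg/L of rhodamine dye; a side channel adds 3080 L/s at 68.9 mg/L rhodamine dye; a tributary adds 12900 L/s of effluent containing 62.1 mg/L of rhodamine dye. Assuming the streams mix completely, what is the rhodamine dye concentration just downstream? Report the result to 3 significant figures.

Flow-weighted average: C = (53700·0 + 8130·125.0 + 3080·68.90 + 12900·62.10) / 77810 = 2030000/77810 = 26.08 mg/L.

26.1 mg/L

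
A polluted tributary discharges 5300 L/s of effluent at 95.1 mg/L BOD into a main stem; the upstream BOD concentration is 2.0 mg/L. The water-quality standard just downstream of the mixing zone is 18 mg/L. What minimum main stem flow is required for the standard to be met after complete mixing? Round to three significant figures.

Set C_mix = 18: (Q·2.000 + 5300·95.10) / (Q + 5300) = 18
→ Q = 5300·(95.10 − 18)/(18 − 2.000) = 25540 L/s.

25500 L/s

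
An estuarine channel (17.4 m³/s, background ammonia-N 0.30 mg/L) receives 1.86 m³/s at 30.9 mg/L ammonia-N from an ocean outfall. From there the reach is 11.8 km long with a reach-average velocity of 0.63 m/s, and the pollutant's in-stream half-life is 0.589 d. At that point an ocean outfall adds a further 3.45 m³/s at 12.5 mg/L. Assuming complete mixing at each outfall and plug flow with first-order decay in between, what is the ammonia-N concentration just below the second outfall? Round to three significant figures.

4.04 mg/L

Conservation of mass: C = (17.40·0.3000 + 1.860·30.90) / 19.26 = 62.69/19.26 = 3.255 mg/L; combined flow 19.26 m³/s.
Travel time t = 11.8·1000 / 0.63 = 18730 s = 5.203 h.
Half-life 0.589 d → k = ln 2 / 0.589 = 1.177 d⁻¹.
Decay over the reach: 3.255·exp(−kt) = 3.255·0.7748 = 2.522 mg/L.
Second outfall: C = (19.26·2.522 + 3.450·12.50)/22.71 = 4.038 mg/L.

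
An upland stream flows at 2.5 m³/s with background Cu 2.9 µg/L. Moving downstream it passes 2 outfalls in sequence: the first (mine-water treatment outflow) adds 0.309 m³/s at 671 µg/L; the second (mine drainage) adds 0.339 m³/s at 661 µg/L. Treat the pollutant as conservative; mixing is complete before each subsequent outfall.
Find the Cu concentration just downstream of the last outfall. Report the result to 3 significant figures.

139 µg/L

After outfall 1: Q = 2.500 + 0.3090 = 2.809 m³/s; C = (2.500·2.900 + 0.3090·671.0)/2.809 = 76.39 µg/L.
After outfall 2: Q = 2.809 + 0.3390 = 3.148 m³/s; C = (2.809·76.39 + 0.3390·661.0)/3.148 = 139.3 µg/L.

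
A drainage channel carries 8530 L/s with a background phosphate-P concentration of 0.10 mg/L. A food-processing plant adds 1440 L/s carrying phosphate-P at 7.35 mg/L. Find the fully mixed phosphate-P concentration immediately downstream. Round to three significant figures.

1.15 mg/L

Mixed concentration C = ΣQC/ΣQ = (8530·0.1000 + 1440·7.350) / 9970 = 11440/9970 = 1.147 mg/L.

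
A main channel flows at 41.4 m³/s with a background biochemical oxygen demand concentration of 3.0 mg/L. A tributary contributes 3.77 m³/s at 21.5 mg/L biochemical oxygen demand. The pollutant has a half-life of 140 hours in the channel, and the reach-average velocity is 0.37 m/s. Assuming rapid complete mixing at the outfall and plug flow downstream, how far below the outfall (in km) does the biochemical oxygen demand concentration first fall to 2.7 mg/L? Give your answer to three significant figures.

Conservation of mass: C = (41.40·3.000 + 3.770·21.50) / 45.17 = 205.3/45.17 = 4.544 mg/L.
Half-life 140 h → k = ln 2 / 140 = 0.004951 h⁻¹ = 0.1188 d⁻¹.
Set 4.544·exp(−k·t) = 2.7 → t = ln(4.544/2.7)/k = 378500 s = 105.1 h.
Distance = v·t = 0.37·378500 = 140100 m = 140.1 km.

140 km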